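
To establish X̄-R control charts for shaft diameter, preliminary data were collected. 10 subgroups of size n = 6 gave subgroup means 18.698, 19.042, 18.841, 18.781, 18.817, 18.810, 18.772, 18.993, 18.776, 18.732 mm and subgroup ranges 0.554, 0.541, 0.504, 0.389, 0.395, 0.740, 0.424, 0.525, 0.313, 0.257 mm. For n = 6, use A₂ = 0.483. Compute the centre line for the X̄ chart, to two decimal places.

18.83

X̄̄ = (18.698 + 19.042 + 18.841 + 18.781 + 18.817 + 18.810 + 18.772 + 18.993 + 18.776 + 18.732) / 10 = 188.2620 / 10 = 18.8262
CL = X̄̄ = 18.8262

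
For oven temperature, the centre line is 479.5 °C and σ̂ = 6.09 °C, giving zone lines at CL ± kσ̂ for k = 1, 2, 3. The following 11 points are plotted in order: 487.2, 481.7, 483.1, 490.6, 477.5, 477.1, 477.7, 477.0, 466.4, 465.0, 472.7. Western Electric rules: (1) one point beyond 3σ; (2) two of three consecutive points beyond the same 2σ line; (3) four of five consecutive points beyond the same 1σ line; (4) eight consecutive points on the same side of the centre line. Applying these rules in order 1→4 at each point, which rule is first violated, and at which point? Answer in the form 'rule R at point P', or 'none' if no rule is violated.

rule 2 at point 10

Zone of each point (C = within 1σ̂, B = 1σ̂–2σ̂, A = 2σ̂–3σ̂, * = beyond 3σ̂; sign = side of CL): 1:+B, 2:+C, 3:+C, 4:+B, 5:-C, 6:-C, 7:-C, 8:-C, 9:-A, 10:-A, 11:-B
Rule 2 (two of three consecutive points beyond the same 2σ limit) is satisfied at point 10.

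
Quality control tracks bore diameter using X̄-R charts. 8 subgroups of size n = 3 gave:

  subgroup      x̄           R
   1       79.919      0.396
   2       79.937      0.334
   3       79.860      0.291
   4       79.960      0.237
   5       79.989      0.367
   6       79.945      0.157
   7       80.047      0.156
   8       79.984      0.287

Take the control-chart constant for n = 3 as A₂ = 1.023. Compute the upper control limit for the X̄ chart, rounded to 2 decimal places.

X̄̄ = (79.919 + 79.937 + 79.860 + 79.960 + 79.989 + 79.945 + 80.047 + 79.984) / 8 = 639.6410 / 8 = 79.9551
R̄ = (0.396 + 0.334 + 0.291 + 0.237 + 0.367 + 0.157 + 0.156 + 0.287) / 8 = 2.2250 / 8 = 0.2781
UCL = X̄̄ + A₂·R̄ = 79.9551 + 1.023 × 0.2781 = 80.2396

80.24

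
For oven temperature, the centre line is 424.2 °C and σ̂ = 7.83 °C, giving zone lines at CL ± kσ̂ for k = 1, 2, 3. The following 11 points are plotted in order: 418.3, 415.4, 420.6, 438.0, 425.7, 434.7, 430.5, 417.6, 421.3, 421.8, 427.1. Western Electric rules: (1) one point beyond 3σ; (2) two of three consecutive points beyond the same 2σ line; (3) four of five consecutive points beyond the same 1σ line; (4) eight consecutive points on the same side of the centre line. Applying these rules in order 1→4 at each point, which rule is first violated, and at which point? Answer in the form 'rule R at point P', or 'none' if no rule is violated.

none

Zone of each point (C = within 1σ̂, B = 1σ̂–2σ̂, A = 2σ̂–3σ̂, * = beyond 3σ̂; sign = side of CL): 1:-C, 2:-B, 3:-C, 4:+B, 5:+C, 6:+B, 7:+C, 8:-C, 9:-C, 10:-C, 11:+C
No rule fires across all 11 points.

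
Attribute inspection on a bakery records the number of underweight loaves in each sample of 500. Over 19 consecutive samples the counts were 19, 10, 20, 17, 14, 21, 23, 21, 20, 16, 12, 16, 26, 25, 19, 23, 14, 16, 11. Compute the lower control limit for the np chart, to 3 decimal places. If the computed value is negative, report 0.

5.538

p̄ = Σdᵢ / (k·n) = 343 / (19 × 500) = 0.03611
LCL = np̄ − 3·√(np̄(1−p̄)) = 18.0526 − 3 × 4.1714 = 5.5383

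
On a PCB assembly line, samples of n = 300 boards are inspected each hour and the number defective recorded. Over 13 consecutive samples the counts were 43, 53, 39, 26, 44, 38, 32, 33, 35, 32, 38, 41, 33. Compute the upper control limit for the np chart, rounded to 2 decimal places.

54.64

p̄ = Σdᵢ / (k·n) = 487 / (13 × 300) = 0.12487
UCL = np̄ + 3·√(np̄(1−p̄)) = 37.4615 + 3 × √(37.4615×0.87513) = 37.4615 + 3 × 5.7257 = 54.6386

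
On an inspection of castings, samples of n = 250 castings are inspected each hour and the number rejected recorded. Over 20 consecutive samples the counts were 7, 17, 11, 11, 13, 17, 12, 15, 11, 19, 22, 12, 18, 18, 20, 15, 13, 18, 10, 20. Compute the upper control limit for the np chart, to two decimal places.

p̄ = Σdᵢ / (k·n) = 299 / (20 × 250) = 0.05980
UCL = np̄ + 3·√(np̄(1−p̄)) = 14.9500 + 3 × √(14.9500×0.94020) = 14.9500 + 3 × 3.7491 = 26.1974

26.20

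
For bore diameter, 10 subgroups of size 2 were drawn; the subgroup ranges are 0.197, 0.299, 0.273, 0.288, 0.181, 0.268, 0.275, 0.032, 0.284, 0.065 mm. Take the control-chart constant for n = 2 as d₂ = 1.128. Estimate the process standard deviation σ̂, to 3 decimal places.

0.192

R̄ = (0.197 + 0.299 + 0.273 + 0.288 + 0.181 + 0.268 + 0.275 + 0.032 + 0.284 + 0.065) / 10 = 0.2162
σ̂ = R̄ / d₂ = 0.2162 / 1.128 = 0.1917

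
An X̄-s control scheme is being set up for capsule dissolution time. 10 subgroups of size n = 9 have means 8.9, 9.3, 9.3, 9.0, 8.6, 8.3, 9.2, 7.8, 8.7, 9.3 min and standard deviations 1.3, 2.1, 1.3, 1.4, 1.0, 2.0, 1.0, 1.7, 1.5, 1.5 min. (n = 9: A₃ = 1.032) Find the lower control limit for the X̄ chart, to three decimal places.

X̄̄ = (8.9 + 9.3 + 9.3 + 9.0 + 8.6 + 8.3 + 9.2 + 7.8 + 8.7 + 9.3) / 10 = 8.8400
s̄ = (1.3 + 2.1 + 1.3 + 1.4 + 1.0 + 2.0 + 1.0 + 1.7 + 1.5 + 1.5) / 10 = 1.4800
LCL = X̄̄ − A₃·s̄ = 8.8400 − 1.032 × 1.4800 = 7.3126

7.313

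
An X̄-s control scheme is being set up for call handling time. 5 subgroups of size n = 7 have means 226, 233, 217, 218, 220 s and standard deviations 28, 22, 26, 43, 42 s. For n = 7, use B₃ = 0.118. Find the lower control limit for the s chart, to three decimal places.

3.800

s̄ = (28 + 22 + 26 + 43 + 42) / 5 = 32.2000
LCL_s = B₃·s̄ = 0.118 × 32.2000 = 3.7996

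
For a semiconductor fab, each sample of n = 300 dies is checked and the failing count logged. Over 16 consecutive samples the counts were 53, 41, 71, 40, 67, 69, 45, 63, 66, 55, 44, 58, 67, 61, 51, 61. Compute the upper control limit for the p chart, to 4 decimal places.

0.2579

p̄ = Σdᵢ / (k·n) = 912 / (16 × 300) = 0.19000
UCL = p̄ + 3·√(p̄(1−p̄)/n) = 0.19000 + 3 × √(0.19000×0.81000/300) = 0.19000 + 3 × 0.02265 = 0.25795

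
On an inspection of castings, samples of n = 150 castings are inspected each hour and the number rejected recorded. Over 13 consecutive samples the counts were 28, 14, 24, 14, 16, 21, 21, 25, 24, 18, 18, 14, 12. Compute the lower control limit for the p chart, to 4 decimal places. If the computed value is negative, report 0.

0.0459

p̄ = Σdᵢ / (k·n) = 249 / (13 × 150) = 0.12769
LCL = p̄ − 3·√(p̄(1−p̄)/n) = 0.12769 − 3 × 0.02725 = 0.04594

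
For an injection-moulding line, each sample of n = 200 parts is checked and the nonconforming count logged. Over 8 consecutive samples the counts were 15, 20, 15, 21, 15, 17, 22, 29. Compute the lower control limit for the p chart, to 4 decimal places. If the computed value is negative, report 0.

p̄ = Σdᵢ / (k·n) = 154 / (8 × 200) = 0.09625
LCL = p̄ − 3·√(p̄(1−p̄)/n) = 0.09625 − 3 × 0.02085 = 0.03369

0.0337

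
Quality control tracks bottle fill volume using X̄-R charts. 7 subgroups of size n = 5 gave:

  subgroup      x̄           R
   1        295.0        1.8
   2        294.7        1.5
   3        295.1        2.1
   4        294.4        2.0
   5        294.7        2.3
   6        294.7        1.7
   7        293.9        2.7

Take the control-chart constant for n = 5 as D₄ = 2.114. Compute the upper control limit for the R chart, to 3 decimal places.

R̄ = (1.8 + 1.5 + 2.1 + 2.0 + 2.3 + 1.7 + 2.7) / 7 = 14.1000 / 7 = 2.0143
UCL_R = D₄·R̄ = 2.114 × 2.0143 = 4.2582

4.258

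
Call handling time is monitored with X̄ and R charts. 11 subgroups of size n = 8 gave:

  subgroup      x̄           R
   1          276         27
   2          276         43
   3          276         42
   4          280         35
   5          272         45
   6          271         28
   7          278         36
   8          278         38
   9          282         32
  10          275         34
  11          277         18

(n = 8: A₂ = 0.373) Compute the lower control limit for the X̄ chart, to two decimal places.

263.64

X̄̄ = (276 + 276 + 276 + 280 + 272 + 271 + 278 + 278 + 282 + 275 + 277) / 11 = 3041.0000 / 11 = 276.4545
R̄ = (27 + 43 + 42 + 35 + 45 + 28 + 36 + 38 + 32 + 34 + 18) / 11 = 378.0000 / 11 = 34.3636
LCL = X̄̄ − A₂·R̄ = 276.4545 − 0.373 × 34.3636 = 263.6369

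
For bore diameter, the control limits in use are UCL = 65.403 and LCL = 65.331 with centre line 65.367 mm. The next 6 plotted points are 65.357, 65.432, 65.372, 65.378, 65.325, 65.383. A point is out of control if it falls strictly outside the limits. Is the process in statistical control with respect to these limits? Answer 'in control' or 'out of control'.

out of control

Compare each point to [65.331, 65.403]: sample 2 = 65.432 > UCL; sample 5 = 65.325 < LCL.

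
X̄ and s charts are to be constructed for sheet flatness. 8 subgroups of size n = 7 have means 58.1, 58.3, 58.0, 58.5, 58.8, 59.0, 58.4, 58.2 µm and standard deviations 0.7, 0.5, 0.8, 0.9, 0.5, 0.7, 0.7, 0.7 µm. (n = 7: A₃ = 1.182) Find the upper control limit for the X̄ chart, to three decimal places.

59.225

X̄̄ = (58.1 + 58.3 + 58.0 + 58.5 + 58.8 + 59.0 + 58.4 + 58.2) / 8 = 58.4125
s̄ = (0.7 + 0.5 + 0.8 + 0.9 + 0.5 + 0.7 + 0.7 + 0.7) / 8 = 0.6875
UCL = X̄̄ + A₃·s̄ = 58.4125 + 1.182 × 0.6875 = 59.2251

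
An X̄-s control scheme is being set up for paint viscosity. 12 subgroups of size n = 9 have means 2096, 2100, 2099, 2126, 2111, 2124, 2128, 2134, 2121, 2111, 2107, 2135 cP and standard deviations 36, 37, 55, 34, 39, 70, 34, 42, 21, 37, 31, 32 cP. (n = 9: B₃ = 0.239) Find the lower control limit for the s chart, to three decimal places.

9.321

s̄ = (36 + 37 + 55 + 34 + 39 + 70 + 34 + 42 + 21 + 37 + 31 + 32) / 12 = 39.0000
LCL_s = B₃·s̄ = 0.239 × 39.0000 = 9.3210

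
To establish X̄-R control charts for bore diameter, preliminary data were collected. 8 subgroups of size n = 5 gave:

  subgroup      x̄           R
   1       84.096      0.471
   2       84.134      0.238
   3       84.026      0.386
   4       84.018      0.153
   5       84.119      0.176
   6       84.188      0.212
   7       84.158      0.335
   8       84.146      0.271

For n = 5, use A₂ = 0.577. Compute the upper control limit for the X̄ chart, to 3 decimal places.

84.272

X̄̄ = (84.096 + 84.134 + 84.026 + 84.018 + 84.119 + 84.188 + 84.158 + 84.146) / 8 = 672.8850 / 8 = 84.1106
R̄ = (0.471 + 0.238 + 0.386 + 0.153 + 0.176 + 0.212 + 0.335 + 0.271) / 8 = 2.2420 / 8 = 0.2802
UCL = X̄̄ + A₂·R̄ = 84.1106 + 0.577 × 0.2802 = 84.2723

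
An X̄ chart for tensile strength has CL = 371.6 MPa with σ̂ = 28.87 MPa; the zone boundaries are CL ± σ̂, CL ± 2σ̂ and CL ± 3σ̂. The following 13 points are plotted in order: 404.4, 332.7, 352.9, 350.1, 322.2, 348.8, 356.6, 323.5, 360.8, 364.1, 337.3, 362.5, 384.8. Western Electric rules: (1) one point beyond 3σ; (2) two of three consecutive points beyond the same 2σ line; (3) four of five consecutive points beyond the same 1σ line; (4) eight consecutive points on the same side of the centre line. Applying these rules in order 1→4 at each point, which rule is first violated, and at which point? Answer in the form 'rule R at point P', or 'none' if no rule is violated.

Zone of each point (C = within 1σ̂, B = 1σ̂–2σ̂, A = 2σ̂–3σ̂, * = beyond 3σ̂; sign = side of CL): 1:+B, 2:-B, 3:-C, 4:-C, 5:-B, 6:-C, 7:-C, 8:-B, 9:-C, 10:-C, 11:-B, 12:-C, 13:+C
Rule 4 (eight consecutive points on the same side of the centre line) is satisfied at point 9.

rule 4 at point 9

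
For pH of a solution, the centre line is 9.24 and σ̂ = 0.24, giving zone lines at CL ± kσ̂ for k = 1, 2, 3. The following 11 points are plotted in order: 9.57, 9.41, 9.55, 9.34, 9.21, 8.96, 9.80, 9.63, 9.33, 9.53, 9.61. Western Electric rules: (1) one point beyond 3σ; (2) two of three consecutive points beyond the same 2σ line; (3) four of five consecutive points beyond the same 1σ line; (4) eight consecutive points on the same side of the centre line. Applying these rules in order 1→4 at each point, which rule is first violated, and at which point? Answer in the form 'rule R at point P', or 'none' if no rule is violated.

Zone of each point (C = within 1σ̂, B = 1σ̂–2σ̂, A = 2σ̂–3σ̂, * = beyond 3σ̂; sign = side of CL): 1:+B, 2:+C, 3:+B, 4:+C, 5:-C, 6:-B, 7:+A, 8:+B, 9:+C, 10:+B, 11:+B
Rule 3 (four of five consecutive points beyond the same 1σ limit) is satisfied at point 11.

rule 3 at point 11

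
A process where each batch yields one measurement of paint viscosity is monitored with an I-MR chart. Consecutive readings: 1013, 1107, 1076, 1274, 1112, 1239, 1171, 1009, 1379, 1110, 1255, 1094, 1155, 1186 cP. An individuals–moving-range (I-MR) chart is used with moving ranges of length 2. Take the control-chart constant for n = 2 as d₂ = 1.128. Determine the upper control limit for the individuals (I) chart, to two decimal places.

X̄ = (1013 + 1107 + 1076 + 1274 + 1112 + 1239 + 1171 + 1009 + 1379 + 1110 + 1255 + 1094 + 1155 + 1186) / 14 = 1155.7143
Moving ranges: 94, 31, 198, 162, 127, 68, 162, 370, 269, 145, 161, 61, 31; M̄R̄ = 1879.0000 / 13 = 144.5385
UCL = X̄ + 3·M̄R̄/d₂ = 1155.7143 + 3 × 144.5385 / 1.128 = 1540.1251

1540.13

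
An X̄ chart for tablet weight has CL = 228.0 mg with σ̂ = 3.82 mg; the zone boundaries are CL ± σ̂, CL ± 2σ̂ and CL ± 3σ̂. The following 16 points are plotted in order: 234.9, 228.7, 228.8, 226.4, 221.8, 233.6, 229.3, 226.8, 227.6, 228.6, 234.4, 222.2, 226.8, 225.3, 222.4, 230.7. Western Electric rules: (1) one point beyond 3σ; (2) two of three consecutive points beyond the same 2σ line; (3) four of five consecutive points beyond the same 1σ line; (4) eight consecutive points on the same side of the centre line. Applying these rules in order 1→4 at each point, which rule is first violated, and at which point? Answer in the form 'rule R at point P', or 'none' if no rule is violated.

Zone of each point (C = within 1σ̂, B = 1σ̂–2σ̂, A = 2σ̂–3σ̂, * = beyond 3σ̂; sign = side of CL): 1:+B, 2:+C, 3:+C, 4:-C, 5:-B, 6:+B, 7:+C, 8:-C, 9:-C, 10:+C, 11:+B, 12:-B, 13:-C, 14:-C, 15:-B, 16:+C
No rule fires across all 16 points.

none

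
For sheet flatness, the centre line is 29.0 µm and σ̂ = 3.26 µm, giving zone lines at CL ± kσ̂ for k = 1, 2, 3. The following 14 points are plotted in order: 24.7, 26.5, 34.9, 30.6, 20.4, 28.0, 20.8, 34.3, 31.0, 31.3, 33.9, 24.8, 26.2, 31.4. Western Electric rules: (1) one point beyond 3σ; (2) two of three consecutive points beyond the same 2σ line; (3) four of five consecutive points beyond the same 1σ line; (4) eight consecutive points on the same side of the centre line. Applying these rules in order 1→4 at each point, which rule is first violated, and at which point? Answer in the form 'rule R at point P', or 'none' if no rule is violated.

rule 2 at point 7

Zone of each point (C = within 1σ̂, B = 1σ̂–2σ̂, A = 2σ̂–3σ̂, * = beyond 3σ̂; sign = side of CL): 1:-B, 2:-C, 3:+B, 4:+C, 5:-A, 6:-C, 7:-A, 8:+B, 9:+C, 10:+C, 11:+B, 12:-B, 13:-C, 14:+C
Rule 2 (two of three consecutive points beyond the same 2σ limit) is satisfied at point 7.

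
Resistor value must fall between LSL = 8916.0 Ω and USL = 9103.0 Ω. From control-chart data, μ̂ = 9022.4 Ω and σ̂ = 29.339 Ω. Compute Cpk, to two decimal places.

Cpu = (USL − μ̂) / (3σ̂) = (9103.0 − 9022.4) / (3 × 29.339) = 0.9157; Cpl = (μ̂ − LSL) / (3σ̂) = (9022.4 − 8916.0) / (3 × 29.339) = 1.2089; Cpk = min(Cpu, Cpl) = 0.9157

0.92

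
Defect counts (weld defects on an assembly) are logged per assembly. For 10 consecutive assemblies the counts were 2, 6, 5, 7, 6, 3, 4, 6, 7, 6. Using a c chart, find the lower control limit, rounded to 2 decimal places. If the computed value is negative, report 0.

0.00

c̄ = (2 + 6 + 5 + 7 + 6 + 3 + 4 + 6 + 7 + 6) / 10 = 52 / 10 = 5.2000
LCL = c̄ − 3√c̄ = 5.2000 − 3 × 2.2804 = -1.6411 → 0 (cannot be negative)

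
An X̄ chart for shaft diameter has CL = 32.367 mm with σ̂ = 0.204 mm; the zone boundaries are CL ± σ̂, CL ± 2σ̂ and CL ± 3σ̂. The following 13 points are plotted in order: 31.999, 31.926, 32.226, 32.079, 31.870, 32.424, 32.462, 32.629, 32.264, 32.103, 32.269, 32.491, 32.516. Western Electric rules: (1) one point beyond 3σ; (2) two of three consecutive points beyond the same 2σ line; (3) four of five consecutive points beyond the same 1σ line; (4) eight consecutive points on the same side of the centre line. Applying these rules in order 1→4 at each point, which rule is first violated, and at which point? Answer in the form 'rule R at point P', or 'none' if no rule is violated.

Zone of each point (C = within 1σ̂, B = 1σ̂–2σ̂, A = 2σ̂–3σ̂, * = beyond 3σ̂; sign = side of CL): 1:-B, 2:-A, 3:-C, 4:-B, 5:-A, 6:+C, 7:+C, 8:+B, 9:-C, 10:-B, 11:-C, 12:+C, 13:+C
Rule 3 (four of five consecutive points beyond the same 1σ limit) is satisfied at point 5.

rule 3 at point 5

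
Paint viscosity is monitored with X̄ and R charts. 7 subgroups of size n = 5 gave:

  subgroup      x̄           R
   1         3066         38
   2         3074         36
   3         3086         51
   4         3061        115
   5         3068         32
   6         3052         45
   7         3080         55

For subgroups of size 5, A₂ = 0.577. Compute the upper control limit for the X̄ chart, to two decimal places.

3100.23

X̄̄ = (3066 + 3074 + 3086 + 3061 + 3068 + 3052 + 3080) / 7 = 21487.0000 / 7 = 3069.5714
R̄ = (38 + 36 + 51 + 115 + 32 + 45 + 55) / 7 = 372.0000 / 7 = 53.1429
UCL = X̄̄ + A₂·R̄ = 3069.5714 + 0.577 × 53.1429 = 3100.2349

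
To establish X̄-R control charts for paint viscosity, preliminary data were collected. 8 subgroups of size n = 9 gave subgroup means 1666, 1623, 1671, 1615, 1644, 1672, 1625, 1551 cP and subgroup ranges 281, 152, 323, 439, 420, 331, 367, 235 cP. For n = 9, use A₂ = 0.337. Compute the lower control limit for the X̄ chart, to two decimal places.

1526.04

X̄̄ = (1666 + 1623 + 1671 + 1615 + 1644 + 1672 + 1625 + 1551) / 8 = 13067.0000 / 8 = 1633.3750
R̄ = (281 + 152 + 323 + 439 + 420 + 331 + 367 + 235) / 8 = 2548.0000 / 8 = 318.5000
LCL = X̄̄ − A₂·R̄ = 1633.3750 − 0.337 × 318.5000 = 1526.0405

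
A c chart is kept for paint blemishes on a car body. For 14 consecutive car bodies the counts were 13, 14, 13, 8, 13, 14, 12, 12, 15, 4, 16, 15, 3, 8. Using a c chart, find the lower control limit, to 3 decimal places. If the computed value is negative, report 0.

1.287

c̄ = (13 + 14 + 13 + 8 + 13 + 14 + 12 + 12 + 15 + 4 + 16 + 15 + 3 + 8) / 14 = 160 / 14 = 11.4286
LCL = c̄ − 3√c̄ = 11.4286 − 3 × 3.3806 = 1.2867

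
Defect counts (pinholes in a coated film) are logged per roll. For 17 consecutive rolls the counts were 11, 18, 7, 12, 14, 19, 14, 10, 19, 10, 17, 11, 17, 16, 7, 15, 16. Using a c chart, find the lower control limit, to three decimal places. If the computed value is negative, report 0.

c̄ = (11 + 18 + 7 + 12 + 14 + 19 + 14 + 10 + 19 + 10 + 17 + 11 + 17 + 16 + 7 + 15 + 16) / 17 = 233 / 17 = 13.7059
LCL = c̄ − 3√c̄ = 13.7059 − 3 × 3.7021 = 2.5994

2.599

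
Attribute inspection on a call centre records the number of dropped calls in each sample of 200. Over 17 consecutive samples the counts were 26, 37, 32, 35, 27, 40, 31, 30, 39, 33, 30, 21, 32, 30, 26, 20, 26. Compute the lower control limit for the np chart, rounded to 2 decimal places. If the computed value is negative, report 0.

15.08

p̄ = Σdᵢ / (k·n) = 515 / (17 × 200) = 0.15147
LCL = np̄ − 3·√(np̄(1−p̄)) = 30.2941 − 3 × 5.0701 = 15.0840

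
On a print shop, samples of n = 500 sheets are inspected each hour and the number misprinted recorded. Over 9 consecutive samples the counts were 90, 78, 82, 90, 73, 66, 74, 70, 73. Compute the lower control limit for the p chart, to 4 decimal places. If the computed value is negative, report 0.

0.1062

p̄ = Σdᵢ / (k·n) = 696 / (9 × 500) = 0.15467
LCL = p̄ − 3·√(p̄(1−p̄)/n) = 0.15467 − 3 × 0.01617 = 0.10615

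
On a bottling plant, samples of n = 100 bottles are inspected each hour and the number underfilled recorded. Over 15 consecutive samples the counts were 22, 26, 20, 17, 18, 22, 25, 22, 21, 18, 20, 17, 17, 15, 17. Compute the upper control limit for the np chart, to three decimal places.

p̄ = Σdᵢ / (k·n) = 297 / (15 × 100) = 0.19800
UCL = np̄ + 3·√(np̄(1−p̄)) = 19.8000 + 3 × √(19.8000×0.80200) = 19.8000 + 3 × 3.9849 = 31.7548

31.755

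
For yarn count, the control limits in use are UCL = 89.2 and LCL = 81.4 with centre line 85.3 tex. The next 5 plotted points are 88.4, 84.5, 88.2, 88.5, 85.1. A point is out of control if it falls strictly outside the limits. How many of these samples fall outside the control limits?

All 5 points lie within [81.4, 89.2].

0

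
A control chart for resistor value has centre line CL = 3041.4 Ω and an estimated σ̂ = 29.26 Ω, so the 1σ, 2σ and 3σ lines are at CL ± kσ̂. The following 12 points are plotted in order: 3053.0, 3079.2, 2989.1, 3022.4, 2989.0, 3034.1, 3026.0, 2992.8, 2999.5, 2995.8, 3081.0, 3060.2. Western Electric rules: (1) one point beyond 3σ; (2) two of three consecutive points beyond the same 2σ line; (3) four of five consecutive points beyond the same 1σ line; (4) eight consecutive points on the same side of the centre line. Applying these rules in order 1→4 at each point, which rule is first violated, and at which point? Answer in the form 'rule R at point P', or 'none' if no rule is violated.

Zone of each point (C = within 1σ̂, B = 1σ̂–2σ̂, A = 2σ̂–3σ̂, * = beyond 3σ̂; sign = side of CL): 1:+C, 2:+B, 3:-B, 4:-C, 5:-B, 6:-C, 7:-C, 8:-B, 9:-B, 10:-B, 11:+B, 12:+C
Rule 4 (eight consecutive points on the same side of the centre line) is satisfied at point 10.

rule 4 at point 10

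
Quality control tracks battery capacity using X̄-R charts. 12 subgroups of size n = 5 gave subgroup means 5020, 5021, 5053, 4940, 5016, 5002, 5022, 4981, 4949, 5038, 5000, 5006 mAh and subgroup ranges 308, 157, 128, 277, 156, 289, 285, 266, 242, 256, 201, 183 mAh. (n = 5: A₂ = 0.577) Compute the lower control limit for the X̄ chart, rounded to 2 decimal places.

4871.87

X̄̄ = (5020 + 5021 + 5053 + 4940 + 5016 + 5002 + 5022 + 4981 + 4949 + 5038 + 5000 + 5006) / 12 = 60048.0000 / 12 = 5004.0000
R̄ = (308 + 157 + 128 + 277 + 156 + 289 + 285 + 266 + 242 + 256 + 201 + 183) / 12 = 2748.0000 / 12 = 229.0000
LCL = X̄̄ − A₂·R̄ = 5004.0000 − 0.577 × 229.0000 = 4871.8670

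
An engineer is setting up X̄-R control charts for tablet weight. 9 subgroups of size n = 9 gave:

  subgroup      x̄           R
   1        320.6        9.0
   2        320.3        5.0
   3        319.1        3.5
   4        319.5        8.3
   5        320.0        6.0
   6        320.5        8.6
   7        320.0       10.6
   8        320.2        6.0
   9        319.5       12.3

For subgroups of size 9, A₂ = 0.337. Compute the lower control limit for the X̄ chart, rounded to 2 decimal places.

X̄̄ = (320.6 + 320.3 + 319.1 + 319.5 + 320.0 + 320.5 + 320.0 + 320.2 + 319.5) / 9 = 2879.7000 / 9 = 319.9667
R̄ = (9.0 + 5.0 + 3.5 + 8.3 + 6.0 + 8.6 + 10.6 + 6.0 + 12.3) / 9 = 69.3000 / 9 = 7.7000
LCL = X̄̄ − A₂·R̄ = 319.9667 − 0.337 × 7.7000 = 317.3718

317.37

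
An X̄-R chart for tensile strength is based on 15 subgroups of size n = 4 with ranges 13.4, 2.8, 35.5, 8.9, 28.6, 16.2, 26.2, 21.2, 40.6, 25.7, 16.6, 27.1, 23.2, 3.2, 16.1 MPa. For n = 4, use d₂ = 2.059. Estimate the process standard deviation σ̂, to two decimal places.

R̄ = (13.4 + 2.8 + 35.5 + 8.9 + 28.6 + 16.2 + 26.2 + 21.2 + 40.6 + 25.7 + 16.6 + 27.1 + 23.2 + 3.2 + 16.1) / 15 = 20.3533
σ̂ = R̄ / d₂ = 20.3533 / 2.059 = 9.8851

9.89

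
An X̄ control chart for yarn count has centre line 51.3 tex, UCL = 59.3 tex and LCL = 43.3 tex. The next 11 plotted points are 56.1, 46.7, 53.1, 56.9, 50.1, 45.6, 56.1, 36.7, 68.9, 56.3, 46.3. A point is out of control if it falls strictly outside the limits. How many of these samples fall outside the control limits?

2

Compare each point to [43.3, 59.3]: sample 8 = 36.7 < LCL; sample 9 = 68.9 > UCL.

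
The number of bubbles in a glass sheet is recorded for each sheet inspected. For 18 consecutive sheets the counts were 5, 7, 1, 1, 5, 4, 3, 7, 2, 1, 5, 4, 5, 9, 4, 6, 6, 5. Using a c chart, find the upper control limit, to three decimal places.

10.769

c̄ = (5 + 7 + 1 + 1 + 5 + 4 + 3 + 7 + 2 + 1 + 5 + 4 + 5 + 9 + 4 + 6 + 6 + 5) / 18 = 80 / 18 = 4.4444
UCL = c̄ + 3√c̄ = 4.4444 + 3 × √4.4444 = 4.4444 + 3 × 2.1082 = 10.7690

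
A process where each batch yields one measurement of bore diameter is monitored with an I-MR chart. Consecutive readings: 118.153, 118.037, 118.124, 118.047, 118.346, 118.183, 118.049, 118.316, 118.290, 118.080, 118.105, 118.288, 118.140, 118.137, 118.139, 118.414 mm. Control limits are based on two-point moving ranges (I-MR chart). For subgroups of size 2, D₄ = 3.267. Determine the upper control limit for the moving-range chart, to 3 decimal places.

Moving ranges: 0.116, 0.087, 0.077, 0.299, 0.163, 0.134, 0.267, 0.026, 0.210, 0.025, 0.183, 0.148, 0.003, 0.002, 0.275; M̄R̄ = 2.0150 / 15 = 0.1343
UCL_MR = D₄·M̄R̄ = 3.267 × 0.1343 = 0.4389

0.439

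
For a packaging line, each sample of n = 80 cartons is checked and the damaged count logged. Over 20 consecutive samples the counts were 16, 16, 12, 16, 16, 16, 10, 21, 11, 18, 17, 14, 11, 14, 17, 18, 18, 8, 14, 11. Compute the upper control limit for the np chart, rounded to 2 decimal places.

p̄ = Σdᵢ / (k·n) = 294 / (20 × 80) = 0.18375
UCL = np̄ + 3·√(np̄(1−p̄)) = 14.7000 + 3 × √(14.7000×0.81625) = 14.7000 + 3 × 3.4639 = 25.0918

25.09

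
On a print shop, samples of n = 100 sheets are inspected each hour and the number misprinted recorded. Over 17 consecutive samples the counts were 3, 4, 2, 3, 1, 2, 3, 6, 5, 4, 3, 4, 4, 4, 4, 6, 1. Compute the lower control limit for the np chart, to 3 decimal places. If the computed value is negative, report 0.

p̄ = Σdᵢ / (k·n) = 59 / (17 × 100) = 0.03471
LCL = np̄ − 3·√(np̄(1−p̄)) = 3.4706 − 3 × 1.8303 = -2.0204 → 0 (negative, so LCL = 0)

0.000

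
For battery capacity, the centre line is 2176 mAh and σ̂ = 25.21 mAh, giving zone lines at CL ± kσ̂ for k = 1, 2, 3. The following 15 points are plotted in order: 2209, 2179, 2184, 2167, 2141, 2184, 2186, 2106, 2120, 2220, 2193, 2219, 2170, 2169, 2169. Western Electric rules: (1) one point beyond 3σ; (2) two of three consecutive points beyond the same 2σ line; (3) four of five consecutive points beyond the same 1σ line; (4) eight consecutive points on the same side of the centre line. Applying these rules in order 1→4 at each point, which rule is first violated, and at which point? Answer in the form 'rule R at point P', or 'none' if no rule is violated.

rule 2 at point 9

Zone of each point (C = within 1σ̂, B = 1σ̂–2σ̂, A = 2σ̂–3σ̂, * = beyond 3σ̂; sign = side of CL): 1:+B, 2:+C, 3:+C, 4:-C, 5:-B, 6:+C, 7:+C, 8:-A, 9:-A, 10:+B, 11:+C, 12:+B, 13:-C, 14:-C, 15:-C
Rule 2 (two of three consecutive points beyond the same 2σ limit) is satisfied at point 9.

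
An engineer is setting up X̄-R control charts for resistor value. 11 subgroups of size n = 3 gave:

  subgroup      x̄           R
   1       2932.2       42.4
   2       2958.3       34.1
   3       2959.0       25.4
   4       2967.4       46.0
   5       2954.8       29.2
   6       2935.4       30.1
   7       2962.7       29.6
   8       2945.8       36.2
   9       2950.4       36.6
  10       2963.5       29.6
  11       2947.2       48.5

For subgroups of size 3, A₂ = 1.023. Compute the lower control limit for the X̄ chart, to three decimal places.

2916.371

X̄̄ = (2932.2 + 2958.3 + 2959.0 + 2967.4 + 2954.8 + 2935.4 + 2962.7 + 2945.8 + 2950.4 + 2963.5 + 2947.2) / 11 = 32476.7000 / 11 = 2952.4273
R̄ = (42.4 + 34.1 + 25.4 + 46.0 + 29.2 + 30.1 + 29.6 + 36.2 + 36.6 + 29.6 + 48.5) / 11 = 387.7000 / 11 = 35.2455
LCL = X̄̄ − A₂·R̄ = 2952.4273 − 1.023 × 35.2455 = 2916.3712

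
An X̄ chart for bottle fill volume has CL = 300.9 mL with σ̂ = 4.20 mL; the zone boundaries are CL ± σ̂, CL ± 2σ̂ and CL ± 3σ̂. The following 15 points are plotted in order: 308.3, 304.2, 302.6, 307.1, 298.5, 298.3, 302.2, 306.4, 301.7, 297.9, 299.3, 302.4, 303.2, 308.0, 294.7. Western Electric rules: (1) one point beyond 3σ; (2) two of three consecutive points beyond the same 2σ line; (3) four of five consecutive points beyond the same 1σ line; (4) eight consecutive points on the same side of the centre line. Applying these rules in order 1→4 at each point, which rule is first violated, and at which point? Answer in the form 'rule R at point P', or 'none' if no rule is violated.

none

Zone of each point (C = within 1σ̂, B = 1σ̂–2σ̂, A = 2σ̂–3σ̂, * = beyond 3σ̂; sign = side of CL): 1:+B, 2:+C, 3:+C, 4:+B, 5:-C, 6:-C, 7:+C, 8:+B, 9:+C, 10:-C, 11:-C, 12:+C, 13:+C, 14:+B, 15:-B
No rule fires across all 15 points.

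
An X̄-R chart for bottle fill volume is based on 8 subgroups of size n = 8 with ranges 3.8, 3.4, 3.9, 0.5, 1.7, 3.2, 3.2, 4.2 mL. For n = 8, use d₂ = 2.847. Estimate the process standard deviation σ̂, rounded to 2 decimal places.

R̄ = (3.8 + 3.4 + 3.9 + 0.5 + 1.7 + 3.2 + 3.2 + 4.2) / 8 = 2.9875
σ̂ = R̄ / d₂ = 2.9875 / 2.847 = 1.0494

1.05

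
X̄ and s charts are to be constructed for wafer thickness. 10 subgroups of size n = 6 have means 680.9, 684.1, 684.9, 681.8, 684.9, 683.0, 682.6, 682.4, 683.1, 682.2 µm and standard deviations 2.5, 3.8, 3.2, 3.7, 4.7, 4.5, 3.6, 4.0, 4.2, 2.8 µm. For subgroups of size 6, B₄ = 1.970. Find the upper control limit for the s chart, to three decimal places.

7.289

s̄ = (2.5 + 3.8 + 3.2 + 3.7 + 4.7 + 4.5 + 3.6 + 4.0 + 4.2 + 2.8) / 10 = 3.7000
UCL_s = B₄·s̄ = 1.970 × 3.7000 = 7.2890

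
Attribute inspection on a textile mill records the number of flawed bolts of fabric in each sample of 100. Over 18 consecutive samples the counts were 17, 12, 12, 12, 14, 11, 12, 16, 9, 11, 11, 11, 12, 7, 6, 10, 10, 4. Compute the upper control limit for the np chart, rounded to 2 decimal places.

p̄ = Σdᵢ / (k·n) = 197 / (18 × 100) = 0.10944
UCL = np̄ + 3·√(np̄(1−p̄)) = 10.9444 + 3 × √(10.9444×0.89056) = 10.9444 + 3 × 3.1220 = 20.3103

20.31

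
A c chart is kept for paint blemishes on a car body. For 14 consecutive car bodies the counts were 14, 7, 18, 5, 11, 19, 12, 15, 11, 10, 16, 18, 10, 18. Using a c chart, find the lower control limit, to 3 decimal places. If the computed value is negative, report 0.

c̄ = (14 + 7 + 18 + 5 + 11 + 19 + 12 + 15 + 11 + 10 + 16 + 18 + 10 + 18) / 14 = 184 / 14 = 13.1429
LCL = c̄ − 3√c̄ = 13.1429 − 3 × 3.6253 = 2.2669

2.267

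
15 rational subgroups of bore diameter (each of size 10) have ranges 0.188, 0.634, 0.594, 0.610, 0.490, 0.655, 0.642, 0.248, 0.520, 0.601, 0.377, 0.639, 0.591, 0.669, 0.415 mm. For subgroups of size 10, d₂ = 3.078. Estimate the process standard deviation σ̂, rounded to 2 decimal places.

R̄ = (0.188 + 0.634 + 0.594 + 0.610 + 0.490 + 0.655 + 0.642 + 0.248 + 0.520 + 0.601 + 0.377 + 0.639 + 0.591 + 0.669 + 0.415) / 15 = 0.5249
σ̂ = R̄ / d₂ = 0.5249 / 3.078 = 0.1705

0.17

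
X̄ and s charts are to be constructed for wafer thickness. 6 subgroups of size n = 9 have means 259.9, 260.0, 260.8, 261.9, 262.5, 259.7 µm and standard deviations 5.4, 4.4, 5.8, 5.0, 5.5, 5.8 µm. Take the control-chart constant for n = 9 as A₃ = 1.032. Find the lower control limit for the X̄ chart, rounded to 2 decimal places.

255.31

X̄̄ = (259.9 + 260.0 + 260.8 + 261.9 + 262.5 + 259.7) / 6 = 260.8000
s̄ = (5.4 + 4.4 + 5.8 + 5.0 + 5.5 + 5.8) / 6 = 5.3167
LCL = X̄̄ − A₃·s̄ = 260.8000 − 1.032 × 5.3167 = 255.3132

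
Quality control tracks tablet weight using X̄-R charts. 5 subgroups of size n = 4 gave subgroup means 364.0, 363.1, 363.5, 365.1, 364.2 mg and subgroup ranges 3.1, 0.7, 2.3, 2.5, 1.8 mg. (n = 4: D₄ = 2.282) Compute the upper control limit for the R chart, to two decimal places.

4.75

R̄ = (3.1 + 0.7 + 2.3 + 2.5 + 1.8) / 5 = 10.4000 / 5 = 2.0800
UCL_R = D₄·R̄ = 2.282 × 2.0800 = 4.7466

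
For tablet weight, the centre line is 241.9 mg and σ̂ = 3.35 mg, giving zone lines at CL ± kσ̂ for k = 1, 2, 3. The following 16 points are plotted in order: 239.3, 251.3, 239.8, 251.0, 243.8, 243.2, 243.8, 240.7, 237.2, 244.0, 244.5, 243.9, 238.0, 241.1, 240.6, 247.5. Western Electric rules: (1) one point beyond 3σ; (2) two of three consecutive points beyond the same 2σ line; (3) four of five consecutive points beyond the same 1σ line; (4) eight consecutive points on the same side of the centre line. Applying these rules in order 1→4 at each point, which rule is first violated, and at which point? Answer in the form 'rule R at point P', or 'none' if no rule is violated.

rule 2 at point 4

Zone of each point (C = within 1σ̂, B = 1σ̂–2σ̂, A = 2σ̂–3σ̂, * = beyond 3σ̂; sign = side of CL): 1:-C, 2:+A, 3:-C, 4:+A, 5:+C, 6:+C, 7:+C, 8:-C, 9:-B, 10:+C, 11:+C, 12:+C, 13:-B, 14:-C, 15:-C, 16:+B
Rule 2 (two of three consecutive points beyond the same 2σ limit) is satisfied at point 4.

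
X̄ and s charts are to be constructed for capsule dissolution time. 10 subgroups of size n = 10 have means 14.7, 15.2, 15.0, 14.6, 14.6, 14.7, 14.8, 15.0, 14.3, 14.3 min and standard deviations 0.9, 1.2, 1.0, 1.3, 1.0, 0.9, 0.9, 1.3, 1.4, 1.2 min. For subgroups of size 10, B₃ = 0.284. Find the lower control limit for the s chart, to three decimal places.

s̄ = (0.9 + 1.2 + 1.0 + 1.3 + 1.0 + 0.9 + 0.9 + 1.3 + 1.4 + 1.2) / 10 = 1.1100
LCL_s = B₃·s̄ = 0.284 × 1.1100 = 0.3152

0.315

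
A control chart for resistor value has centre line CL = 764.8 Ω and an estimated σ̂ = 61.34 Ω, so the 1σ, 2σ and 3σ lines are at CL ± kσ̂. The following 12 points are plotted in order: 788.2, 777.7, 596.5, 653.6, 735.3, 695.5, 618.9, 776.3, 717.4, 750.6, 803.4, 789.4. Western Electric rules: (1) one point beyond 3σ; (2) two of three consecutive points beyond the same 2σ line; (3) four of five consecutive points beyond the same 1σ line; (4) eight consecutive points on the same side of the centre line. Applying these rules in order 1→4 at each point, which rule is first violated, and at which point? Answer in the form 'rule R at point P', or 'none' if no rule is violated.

rule 3 at point 7

Zone of each point (C = within 1σ̂, B = 1σ̂–2σ̂, A = 2σ̂–3σ̂, * = beyond 3σ̂; sign = side of CL): 1:+C, 2:+C, 3:-A, 4:-B, 5:-C, 6:-B, 7:-A, 8:+C, 9:-C, 10:-C, 11:+C, 12:+C
Rule 3 (four of five consecutive points beyond the same 1σ limit) is satisfied at point 7.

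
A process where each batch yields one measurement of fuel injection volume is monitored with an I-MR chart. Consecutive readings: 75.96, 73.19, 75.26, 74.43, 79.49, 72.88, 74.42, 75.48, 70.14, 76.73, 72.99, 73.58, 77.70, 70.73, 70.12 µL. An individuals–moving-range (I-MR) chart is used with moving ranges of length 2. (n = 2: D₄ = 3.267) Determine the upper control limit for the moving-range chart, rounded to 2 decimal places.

Moving ranges: 2.77, 2.07, 0.83, 5.06, 6.61, 1.54, 1.06, 5.34, 6.59, 3.74, 0.59, 4.12, 6.97, 0.61; M̄R̄ = 47.9000 / 14 = 3.4214
UCL_MR = D₄·M̄R̄ = 3.267 × 3.4214 = 11.1778

11.18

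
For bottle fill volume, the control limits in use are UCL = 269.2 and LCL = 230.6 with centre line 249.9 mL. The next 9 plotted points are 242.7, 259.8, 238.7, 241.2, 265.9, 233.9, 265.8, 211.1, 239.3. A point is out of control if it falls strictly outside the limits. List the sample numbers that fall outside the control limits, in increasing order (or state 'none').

8

Compare each point to [230.6, 269.2]: sample 8 = 211.1 < LCL.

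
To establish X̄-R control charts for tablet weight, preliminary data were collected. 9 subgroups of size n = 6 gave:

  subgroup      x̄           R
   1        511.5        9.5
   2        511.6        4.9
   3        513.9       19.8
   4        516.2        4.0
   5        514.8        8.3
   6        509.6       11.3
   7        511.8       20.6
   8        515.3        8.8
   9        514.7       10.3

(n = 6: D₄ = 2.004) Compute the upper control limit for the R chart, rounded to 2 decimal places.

21.71

R̄ = (9.5 + 4.9 + 19.8 + 4.0 + 8.3 + 11.3 + 20.6 + 8.8 + 10.3) / 9 = 97.5000 / 9 = 10.8333
UCL_R = D₄·R̄ = 2.004 × 10.8333 = 21.7100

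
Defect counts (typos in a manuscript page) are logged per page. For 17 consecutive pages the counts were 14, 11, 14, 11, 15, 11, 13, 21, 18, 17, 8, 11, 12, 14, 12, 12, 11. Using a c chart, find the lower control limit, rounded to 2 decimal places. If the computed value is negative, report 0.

2.32

c̄ = (14 + 11 + 14 + 11 + 15 + 11 + 13 + 21 + 18 + 17 + 8 + 11 + 12 + 14 + 12 + 12 + 11) / 17 = 225 / 17 = 13.2353
LCL = c̄ − 3√c̄ = 13.2353 − 3 × 3.6380 = 2.3212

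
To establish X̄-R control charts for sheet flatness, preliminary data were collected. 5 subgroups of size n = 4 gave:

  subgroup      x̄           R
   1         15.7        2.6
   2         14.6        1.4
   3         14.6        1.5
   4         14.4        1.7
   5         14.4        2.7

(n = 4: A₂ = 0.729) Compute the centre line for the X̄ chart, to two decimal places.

X̄̄ = (15.7 + 14.6 + 14.6 + 14.4 + 14.4) / 5 = 73.7000 / 5 = 14.7400
CL = X̄̄ = 14.7400

14.74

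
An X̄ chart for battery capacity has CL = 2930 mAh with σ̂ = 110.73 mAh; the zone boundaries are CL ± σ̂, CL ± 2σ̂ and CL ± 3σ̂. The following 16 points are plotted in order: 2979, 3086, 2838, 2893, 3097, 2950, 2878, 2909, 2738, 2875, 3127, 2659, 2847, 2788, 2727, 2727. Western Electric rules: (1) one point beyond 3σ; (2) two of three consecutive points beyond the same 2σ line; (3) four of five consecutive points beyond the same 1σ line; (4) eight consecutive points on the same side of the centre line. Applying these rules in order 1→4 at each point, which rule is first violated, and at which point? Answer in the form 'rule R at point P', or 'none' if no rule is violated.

rule 3 at point 16

Zone of each point (C = within 1σ̂, B = 1σ̂–2σ̂, A = 2σ̂–3σ̂, * = beyond 3σ̂; sign = side of CL): 1:+C, 2:+B, 3:-C, 4:-C, 5:+B, 6:+C, 7:-C, 8:-C, 9:-B, 10:-C, 11:+B, 12:-A, 13:-C, 14:-B, 15:-B, 16:-B
Rule 3 (four of five consecutive points beyond the same 1σ limit) is satisfied at point 16.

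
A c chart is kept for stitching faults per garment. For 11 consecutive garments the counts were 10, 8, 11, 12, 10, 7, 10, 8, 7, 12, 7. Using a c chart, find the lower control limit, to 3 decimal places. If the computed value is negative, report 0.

c̄ = (10 + 8 + 11 + 12 + 10 + 7 + 10 + 8 + 7 + 12 + 7) / 11 = 102 / 11 = 9.2727
LCL = c̄ − 3√c̄ = 9.2727 − 3 × 3.0451 = 0.1374

0.137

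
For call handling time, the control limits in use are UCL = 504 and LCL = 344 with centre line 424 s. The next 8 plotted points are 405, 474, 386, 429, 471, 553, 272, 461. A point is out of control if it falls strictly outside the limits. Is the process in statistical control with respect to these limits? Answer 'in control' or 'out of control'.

out of control

Compare each point to [344, 504]: sample 6 = 553 > UCL; sample 7 = 272 < LCL.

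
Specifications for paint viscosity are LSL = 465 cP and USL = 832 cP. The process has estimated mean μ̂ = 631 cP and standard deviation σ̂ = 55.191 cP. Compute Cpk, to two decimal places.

Cpu = (USL − μ̂) / (3σ̂) = (832 − 631) / (3 × 55.191) = 1.2140; Cpl = (μ̂ − LSL) / (3σ̂) = (631 − 465) / (3 × 55.191) = 1.0026; Cpk = min(Cpu, Cpl) = 1.0026

1.00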